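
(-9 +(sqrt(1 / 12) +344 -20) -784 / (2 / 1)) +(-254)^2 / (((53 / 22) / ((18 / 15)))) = sqrt(3) / 6 +8495707 / 265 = 32059.56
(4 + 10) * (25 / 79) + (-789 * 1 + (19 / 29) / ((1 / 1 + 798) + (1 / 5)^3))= -179521828699 / 228815916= -784.57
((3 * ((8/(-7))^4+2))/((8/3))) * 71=296.01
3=3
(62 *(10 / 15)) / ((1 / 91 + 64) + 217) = 2821 / 19179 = 0.15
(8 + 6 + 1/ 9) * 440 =6208.89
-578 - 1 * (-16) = -562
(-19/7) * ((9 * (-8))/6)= 228/7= 32.57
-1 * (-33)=33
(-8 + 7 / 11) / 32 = -81 / 352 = -0.23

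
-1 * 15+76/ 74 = -517/ 37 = -13.97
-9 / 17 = -0.53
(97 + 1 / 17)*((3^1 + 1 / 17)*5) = 429000 / 289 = 1484.43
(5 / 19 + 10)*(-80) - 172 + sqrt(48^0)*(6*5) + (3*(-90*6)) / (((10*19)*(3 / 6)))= -18622 / 19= -980.11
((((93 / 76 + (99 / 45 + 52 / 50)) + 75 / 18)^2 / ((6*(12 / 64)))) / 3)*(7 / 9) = 16939658743 / 986883750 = 17.16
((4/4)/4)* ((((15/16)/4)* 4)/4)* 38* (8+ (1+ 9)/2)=28.95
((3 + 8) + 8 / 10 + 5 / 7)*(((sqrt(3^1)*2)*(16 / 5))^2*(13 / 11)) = 17491968 / 9625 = 1817.35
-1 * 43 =-43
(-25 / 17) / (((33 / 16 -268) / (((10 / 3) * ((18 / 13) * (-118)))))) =-566400 / 188071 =-3.01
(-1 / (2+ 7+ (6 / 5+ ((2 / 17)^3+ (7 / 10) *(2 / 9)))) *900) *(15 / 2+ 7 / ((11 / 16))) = -19350464625 / 12593999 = -1536.48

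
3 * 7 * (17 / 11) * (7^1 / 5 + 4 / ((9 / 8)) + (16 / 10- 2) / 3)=25823 / 165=156.50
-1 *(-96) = 96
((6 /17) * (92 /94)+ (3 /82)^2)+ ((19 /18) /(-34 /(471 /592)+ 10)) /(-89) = 1919327943761 /5529091734114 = 0.35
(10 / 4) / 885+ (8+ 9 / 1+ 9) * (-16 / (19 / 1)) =-147245 / 6726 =-21.89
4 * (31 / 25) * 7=868 / 25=34.72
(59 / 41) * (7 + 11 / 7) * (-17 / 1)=-60180 / 287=-209.69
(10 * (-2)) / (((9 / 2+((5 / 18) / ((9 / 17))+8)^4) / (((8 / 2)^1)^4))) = -3526387384320 / 3640362443833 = -0.97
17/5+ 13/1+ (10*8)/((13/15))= 7066/65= 108.71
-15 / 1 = -15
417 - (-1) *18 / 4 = 843 / 2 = 421.50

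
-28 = -28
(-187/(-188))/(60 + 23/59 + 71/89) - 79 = -4770906255/60403648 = -78.98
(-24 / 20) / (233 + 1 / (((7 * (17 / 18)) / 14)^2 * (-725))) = -251430 / 48818029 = -0.01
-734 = -734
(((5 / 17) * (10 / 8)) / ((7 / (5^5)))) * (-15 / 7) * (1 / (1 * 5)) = -234375 / 3332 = -70.34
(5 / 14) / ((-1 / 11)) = -55 / 14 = -3.93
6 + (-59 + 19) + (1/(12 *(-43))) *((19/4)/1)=-70195/2064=-34.01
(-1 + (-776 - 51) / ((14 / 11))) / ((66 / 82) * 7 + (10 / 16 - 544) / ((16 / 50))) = 3984544 / 10362079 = 0.38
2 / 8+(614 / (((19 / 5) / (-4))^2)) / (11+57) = 251737 / 24548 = 10.25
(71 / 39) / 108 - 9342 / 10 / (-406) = 2.32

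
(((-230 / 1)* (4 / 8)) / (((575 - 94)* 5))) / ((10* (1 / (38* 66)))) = -28842 / 2405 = -11.99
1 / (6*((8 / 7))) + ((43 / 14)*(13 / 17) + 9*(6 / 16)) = 33527 / 5712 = 5.87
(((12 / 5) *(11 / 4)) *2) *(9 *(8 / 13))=4752 / 65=73.11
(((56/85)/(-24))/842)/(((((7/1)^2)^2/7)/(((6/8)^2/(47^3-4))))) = -3/5825375450720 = -0.00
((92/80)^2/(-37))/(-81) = 529/1198800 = 0.00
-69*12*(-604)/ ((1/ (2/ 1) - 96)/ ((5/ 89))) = -5001120/ 16999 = -294.20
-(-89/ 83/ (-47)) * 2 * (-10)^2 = -17800/ 3901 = -4.56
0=0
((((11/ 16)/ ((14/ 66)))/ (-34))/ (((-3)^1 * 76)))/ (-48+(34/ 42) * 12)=-121/ 11080192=-0.00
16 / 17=0.94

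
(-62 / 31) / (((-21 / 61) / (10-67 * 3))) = -23302 / 21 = -1109.62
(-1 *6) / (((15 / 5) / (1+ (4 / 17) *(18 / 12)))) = -46 / 17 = -2.71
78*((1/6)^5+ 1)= 101101/1296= 78.01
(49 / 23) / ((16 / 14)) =343 / 184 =1.86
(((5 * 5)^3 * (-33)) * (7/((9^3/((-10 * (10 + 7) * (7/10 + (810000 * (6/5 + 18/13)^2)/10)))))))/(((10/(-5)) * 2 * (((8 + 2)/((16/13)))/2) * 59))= -475034829.14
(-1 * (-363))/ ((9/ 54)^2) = 13068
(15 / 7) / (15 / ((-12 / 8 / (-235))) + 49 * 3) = 15 / 17479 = 0.00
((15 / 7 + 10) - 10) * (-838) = -12570 / 7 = -1795.71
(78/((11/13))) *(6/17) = 32.53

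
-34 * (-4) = 136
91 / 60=1.52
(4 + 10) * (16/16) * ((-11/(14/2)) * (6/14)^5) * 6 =-32076/16807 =-1.91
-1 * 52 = -52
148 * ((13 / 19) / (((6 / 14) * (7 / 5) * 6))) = 4810 / 171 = 28.13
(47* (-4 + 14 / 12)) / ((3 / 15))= -3995 / 6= -665.83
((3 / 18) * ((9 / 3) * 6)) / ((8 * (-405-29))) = -3 / 3472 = -0.00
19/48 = 0.40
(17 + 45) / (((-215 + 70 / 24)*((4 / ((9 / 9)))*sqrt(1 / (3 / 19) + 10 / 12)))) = -186*sqrt(258) / 109435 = -0.03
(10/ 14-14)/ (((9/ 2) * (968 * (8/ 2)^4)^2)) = -31/ 644792451072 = -0.00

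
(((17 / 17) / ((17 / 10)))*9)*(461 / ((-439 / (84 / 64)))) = -7.30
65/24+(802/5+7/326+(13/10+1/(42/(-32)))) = 7469803/45640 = 163.67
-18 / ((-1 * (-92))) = -9 / 46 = -0.20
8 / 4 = 2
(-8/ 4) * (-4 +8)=-8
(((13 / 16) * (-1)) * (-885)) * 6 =34515 / 8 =4314.38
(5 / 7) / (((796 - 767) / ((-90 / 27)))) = -0.08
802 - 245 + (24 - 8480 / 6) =-2497 / 3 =-832.33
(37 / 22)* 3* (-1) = -111 / 22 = -5.05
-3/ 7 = -0.43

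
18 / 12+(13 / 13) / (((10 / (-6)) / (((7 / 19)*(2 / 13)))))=3621 / 2470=1.47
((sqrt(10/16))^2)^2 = 25/64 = 0.39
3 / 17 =0.18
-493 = -493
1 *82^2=6724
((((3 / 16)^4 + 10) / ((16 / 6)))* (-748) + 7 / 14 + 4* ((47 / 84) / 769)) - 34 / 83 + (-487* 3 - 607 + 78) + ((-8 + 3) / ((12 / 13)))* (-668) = -68922238118085 / 58561527808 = -1176.92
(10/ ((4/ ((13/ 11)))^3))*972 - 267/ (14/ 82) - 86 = -104288267/ 74536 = -1399.17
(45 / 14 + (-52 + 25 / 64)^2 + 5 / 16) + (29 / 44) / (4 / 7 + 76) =56358411959 / 21131264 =2667.06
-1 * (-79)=79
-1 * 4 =-4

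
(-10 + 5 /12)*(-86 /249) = 4945 /1494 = 3.31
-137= -137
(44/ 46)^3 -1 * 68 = -816708/ 12167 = -67.12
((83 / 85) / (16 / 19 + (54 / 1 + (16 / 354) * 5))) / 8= 279129 / 125931920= 0.00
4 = 4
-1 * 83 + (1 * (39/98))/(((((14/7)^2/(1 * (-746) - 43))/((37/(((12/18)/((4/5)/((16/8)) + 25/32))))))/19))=-1753680413/17920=-97861.63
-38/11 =-3.45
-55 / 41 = -1.34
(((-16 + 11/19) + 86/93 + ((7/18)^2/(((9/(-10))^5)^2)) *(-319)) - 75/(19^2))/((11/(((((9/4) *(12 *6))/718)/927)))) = -483791024159736820/142843623384482500293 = -0.00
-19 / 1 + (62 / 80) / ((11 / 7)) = -8143 / 440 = -18.51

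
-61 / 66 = -0.92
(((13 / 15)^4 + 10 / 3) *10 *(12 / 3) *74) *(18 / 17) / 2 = 116808112 / 19125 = 6107.61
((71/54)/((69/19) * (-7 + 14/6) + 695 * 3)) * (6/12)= 0.00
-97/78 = -1.24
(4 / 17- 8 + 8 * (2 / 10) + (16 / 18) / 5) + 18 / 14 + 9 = 4604 / 1071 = 4.30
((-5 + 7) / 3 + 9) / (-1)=-29 / 3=-9.67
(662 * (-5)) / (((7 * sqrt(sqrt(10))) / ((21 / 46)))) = -993 * 10^(3 / 4) / 46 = -121.39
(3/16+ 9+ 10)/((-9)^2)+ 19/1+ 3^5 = 262.24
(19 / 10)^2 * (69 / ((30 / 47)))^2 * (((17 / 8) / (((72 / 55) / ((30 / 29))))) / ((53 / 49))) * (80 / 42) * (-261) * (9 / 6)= -1656606995967 / 33920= -48838649.65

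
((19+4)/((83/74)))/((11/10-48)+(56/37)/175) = -3148700/7200167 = -0.44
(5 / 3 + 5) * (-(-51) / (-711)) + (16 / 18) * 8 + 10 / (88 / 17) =29771 / 3476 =8.56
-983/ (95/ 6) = -5898/ 95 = -62.08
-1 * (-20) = 20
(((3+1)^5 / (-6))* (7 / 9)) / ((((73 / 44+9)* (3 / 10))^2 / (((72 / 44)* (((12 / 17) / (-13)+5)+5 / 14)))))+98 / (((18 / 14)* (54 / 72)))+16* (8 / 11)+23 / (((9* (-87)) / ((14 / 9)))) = 2169644757338 / 3768208420977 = 0.58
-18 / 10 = -9 / 5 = -1.80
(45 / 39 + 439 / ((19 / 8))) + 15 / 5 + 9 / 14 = 189.64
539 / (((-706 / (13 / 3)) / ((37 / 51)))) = -259259 / 108018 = -2.40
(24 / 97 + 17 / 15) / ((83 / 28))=56252 / 120765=0.47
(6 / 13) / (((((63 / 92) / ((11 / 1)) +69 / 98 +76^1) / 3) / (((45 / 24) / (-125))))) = -334719 / 1237173925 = -0.00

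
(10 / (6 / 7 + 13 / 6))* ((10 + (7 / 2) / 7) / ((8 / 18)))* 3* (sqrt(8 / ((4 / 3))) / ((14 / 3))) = 25515* sqrt(6) / 508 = 123.03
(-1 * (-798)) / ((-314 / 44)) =-17556 / 157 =-111.82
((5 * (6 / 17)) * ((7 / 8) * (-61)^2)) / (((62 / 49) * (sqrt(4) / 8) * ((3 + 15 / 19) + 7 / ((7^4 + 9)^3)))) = 2545773621392977500 / 531121936894091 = 4793.20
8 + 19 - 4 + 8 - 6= 25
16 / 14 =8 / 7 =1.14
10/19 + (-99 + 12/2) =-1757/19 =-92.47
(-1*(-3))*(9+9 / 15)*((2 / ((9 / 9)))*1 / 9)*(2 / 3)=64 / 15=4.27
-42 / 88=-0.48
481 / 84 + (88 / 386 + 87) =1506973 / 16212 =92.95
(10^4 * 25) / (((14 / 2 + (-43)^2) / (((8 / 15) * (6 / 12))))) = 3125 / 87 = 35.92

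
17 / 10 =1.70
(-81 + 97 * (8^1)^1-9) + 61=747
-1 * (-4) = 4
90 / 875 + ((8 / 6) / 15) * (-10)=-1238 / 1575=-0.79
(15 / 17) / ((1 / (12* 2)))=21.18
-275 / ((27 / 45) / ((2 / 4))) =-1375 / 6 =-229.17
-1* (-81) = 81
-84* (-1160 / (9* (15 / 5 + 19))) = 16240 / 33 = 492.12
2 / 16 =0.12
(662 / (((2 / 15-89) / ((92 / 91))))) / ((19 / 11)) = -4.36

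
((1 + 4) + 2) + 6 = 13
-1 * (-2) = 2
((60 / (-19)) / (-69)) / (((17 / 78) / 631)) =984360 / 7429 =132.50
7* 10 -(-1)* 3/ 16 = 1123/ 16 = 70.19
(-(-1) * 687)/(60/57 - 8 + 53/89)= -1161717/10741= -108.16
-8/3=-2.67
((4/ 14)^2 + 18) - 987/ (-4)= 51907/ 196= 264.83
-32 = -32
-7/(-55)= 0.13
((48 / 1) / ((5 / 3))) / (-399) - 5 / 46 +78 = 77.82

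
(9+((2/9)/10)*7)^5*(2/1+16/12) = 23741933041664/110716875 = 214438.25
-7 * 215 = -1505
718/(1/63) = 45234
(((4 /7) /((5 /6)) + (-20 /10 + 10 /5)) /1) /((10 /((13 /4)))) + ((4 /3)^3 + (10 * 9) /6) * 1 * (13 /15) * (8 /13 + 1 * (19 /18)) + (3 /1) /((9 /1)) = 6560177 /255150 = 25.71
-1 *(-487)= 487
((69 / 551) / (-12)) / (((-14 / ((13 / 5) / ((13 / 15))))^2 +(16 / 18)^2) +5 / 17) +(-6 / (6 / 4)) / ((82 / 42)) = -5829564927 / 2844749084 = -2.05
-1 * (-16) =16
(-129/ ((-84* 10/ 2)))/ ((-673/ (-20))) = 43/ 4711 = 0.01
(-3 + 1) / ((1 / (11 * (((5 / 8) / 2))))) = -6.88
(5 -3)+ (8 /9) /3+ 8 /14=542 /189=2.87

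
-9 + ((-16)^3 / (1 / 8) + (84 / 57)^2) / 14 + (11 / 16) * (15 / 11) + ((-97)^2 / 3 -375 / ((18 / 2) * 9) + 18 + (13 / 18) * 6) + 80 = 966732043 / 1091664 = 885.56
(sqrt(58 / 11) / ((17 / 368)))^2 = 7854592 / 3179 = 2470.77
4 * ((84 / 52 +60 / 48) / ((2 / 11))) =1639 / 26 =63.04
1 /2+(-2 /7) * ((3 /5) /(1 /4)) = -13 /70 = -0.19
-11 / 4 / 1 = -11 / 4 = -2.75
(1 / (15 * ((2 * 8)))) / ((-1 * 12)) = -1 / 2880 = -0.00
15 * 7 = 105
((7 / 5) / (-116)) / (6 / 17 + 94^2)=-119 / 87126440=-0.00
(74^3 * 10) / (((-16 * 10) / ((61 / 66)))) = -3089833 / 132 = -23407.83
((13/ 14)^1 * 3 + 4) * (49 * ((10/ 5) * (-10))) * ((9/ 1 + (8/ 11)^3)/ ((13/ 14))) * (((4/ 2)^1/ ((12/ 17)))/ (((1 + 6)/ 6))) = -2824215100/ 17303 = -163221.12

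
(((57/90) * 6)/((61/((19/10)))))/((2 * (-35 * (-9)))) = 361/1921500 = 0.00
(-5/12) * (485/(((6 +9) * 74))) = -485/2664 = -0.18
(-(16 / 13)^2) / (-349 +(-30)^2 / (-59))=15104 / 3631979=0.00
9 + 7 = 16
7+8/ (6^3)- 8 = -26/ 27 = -0.96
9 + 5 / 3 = 32 / 3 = 10.67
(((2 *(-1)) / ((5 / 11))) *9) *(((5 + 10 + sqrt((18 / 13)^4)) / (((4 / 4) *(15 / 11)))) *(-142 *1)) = 294740028 / 4225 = 69760.95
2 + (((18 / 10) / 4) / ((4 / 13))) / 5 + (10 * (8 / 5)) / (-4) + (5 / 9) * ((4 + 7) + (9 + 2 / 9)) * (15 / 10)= 163559 / 10800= 15.14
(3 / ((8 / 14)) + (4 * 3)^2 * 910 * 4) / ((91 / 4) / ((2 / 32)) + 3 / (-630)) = 220149405 / 152878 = 1440.03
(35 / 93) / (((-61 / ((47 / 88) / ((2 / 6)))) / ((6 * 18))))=-44415 / 41602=-1.07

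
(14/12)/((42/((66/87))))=11/522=0.02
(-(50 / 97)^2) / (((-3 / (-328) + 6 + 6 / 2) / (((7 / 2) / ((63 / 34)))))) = -2788000 / 50046471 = -0.06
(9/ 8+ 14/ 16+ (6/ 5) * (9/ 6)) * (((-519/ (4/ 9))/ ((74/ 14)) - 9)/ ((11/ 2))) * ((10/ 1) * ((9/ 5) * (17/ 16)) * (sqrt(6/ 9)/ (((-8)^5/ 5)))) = 0.38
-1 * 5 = -5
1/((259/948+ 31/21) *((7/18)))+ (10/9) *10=1314476/104481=12.58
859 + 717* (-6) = -3443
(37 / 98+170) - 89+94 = 17187 / 98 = 175.38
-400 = -400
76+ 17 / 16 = 1233 / 16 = 77.06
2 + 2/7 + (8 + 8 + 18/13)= 1790/91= 19.67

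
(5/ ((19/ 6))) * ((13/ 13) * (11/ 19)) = 330/ 361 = 0.91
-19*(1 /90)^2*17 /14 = -323 /113400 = -0.00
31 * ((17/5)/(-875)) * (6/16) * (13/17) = -1209/35000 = -0.03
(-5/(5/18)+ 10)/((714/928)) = -10.40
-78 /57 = -26 /19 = -1.37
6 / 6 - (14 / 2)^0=0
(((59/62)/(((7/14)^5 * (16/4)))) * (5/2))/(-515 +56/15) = -8850/237739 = -0.04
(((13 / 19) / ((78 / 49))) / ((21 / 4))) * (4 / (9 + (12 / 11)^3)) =74536 / 2343897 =0.03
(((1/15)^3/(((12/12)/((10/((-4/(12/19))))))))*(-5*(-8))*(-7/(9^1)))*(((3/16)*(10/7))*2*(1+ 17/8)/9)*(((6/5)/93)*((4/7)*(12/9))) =80/3005667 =0.00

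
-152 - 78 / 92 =-7031 / 46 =-152.85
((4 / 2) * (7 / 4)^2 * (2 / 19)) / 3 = 49 / 228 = 0.21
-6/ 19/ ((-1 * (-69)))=-0.00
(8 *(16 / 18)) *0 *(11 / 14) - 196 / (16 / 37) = -1813 / 4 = -453.25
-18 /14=-9 /7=-1.29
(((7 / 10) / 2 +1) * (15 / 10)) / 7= 81 / 280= 0.29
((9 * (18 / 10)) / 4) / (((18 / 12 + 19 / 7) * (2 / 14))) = 6.73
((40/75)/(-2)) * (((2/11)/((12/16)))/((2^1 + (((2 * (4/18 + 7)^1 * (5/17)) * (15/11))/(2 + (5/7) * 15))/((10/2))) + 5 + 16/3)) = -48416/9305115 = -0.01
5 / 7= 0.71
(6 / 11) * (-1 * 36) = -216 / 11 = -19.64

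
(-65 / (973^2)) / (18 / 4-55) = 130 / 95619629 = 0.00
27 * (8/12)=18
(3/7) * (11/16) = 0.29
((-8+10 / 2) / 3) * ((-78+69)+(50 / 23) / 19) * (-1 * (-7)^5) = 65261581 / 437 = 149340.00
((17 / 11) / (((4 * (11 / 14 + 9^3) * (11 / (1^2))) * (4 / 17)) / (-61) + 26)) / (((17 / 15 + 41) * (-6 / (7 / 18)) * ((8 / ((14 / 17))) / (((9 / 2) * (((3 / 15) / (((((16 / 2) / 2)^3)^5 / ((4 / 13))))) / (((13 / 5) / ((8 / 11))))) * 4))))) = 104615 / 144963889088312639488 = 0.00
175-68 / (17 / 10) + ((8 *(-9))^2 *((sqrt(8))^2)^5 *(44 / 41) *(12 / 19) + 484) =89691478937 / 779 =115136686.70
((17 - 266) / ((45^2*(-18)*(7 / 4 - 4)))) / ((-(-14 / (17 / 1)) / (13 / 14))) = -18343 / 5358150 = -0.00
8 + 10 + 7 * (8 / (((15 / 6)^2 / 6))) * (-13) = -680.88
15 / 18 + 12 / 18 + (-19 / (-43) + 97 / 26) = 3171 / 559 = 5.67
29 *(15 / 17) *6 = 2610 / 17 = 153.53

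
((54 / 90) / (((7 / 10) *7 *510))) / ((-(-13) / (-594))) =-594 / 54145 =-0.01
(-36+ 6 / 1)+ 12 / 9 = -86 / 3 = -28.67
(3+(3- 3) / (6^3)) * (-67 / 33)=-6.09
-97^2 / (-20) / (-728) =-9409 / 14560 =-0.65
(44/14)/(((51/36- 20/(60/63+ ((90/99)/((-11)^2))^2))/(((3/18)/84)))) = -9744163/30599156175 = -0.00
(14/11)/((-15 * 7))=-2/165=-0.01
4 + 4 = 8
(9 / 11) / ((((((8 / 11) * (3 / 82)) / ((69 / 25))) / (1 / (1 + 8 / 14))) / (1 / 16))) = 59409 / 17600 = 3.38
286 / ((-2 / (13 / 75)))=-1859 / 75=-24.79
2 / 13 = 0.15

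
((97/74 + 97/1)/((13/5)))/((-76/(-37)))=36375/1976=18.41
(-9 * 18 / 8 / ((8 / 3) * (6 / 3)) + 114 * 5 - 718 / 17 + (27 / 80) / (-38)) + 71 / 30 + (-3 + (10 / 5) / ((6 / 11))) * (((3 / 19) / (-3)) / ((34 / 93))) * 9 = 162935207 / 310080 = 525.46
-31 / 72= -0.43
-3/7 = -0.43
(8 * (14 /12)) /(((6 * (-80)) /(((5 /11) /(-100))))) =0.00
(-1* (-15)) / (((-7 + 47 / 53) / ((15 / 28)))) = -1325 / 1008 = -1.31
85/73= 1.16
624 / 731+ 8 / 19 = 17704 / 13889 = 1.27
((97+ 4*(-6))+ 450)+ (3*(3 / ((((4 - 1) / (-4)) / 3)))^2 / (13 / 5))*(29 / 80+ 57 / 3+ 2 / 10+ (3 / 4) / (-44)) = 539189 / 143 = 3770.55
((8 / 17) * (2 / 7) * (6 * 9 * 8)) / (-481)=-6912 / 57239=-0.12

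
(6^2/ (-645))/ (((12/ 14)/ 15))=-42/ 43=-0.98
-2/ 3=-0.67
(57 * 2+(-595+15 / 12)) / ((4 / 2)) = -1919 / 8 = -239.88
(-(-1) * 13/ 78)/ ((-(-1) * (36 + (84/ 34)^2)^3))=0.00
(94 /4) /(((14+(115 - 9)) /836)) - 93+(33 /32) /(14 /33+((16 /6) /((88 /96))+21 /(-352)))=14733391 /207420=71.03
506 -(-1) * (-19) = 487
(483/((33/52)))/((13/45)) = 28980/11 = 2634.55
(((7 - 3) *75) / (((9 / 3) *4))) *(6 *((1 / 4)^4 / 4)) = 75 / 512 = 0.15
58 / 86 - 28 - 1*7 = -1476 / 43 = -34.33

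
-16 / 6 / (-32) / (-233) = -0.00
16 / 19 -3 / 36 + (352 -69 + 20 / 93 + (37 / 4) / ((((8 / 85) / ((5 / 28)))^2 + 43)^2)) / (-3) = -60669679068421931275 / 647848847740643802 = -93.65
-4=-4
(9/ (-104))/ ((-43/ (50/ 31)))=225/ 69316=0.00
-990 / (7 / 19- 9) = 9405 / 82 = 114.70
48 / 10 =24 / 5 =4.80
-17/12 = -1.42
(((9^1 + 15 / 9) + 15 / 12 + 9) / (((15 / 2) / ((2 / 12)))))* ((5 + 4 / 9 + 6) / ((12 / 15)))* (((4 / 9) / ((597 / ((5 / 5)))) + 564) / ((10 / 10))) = 9793038841 / 2611278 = 3750.29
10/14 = 5/7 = 0.71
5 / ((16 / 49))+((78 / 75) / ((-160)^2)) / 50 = 245000013 / 16000000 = 15.31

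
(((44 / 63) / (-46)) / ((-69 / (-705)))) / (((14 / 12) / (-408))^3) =8427180072960 / 1270129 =6634900.92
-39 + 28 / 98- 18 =-397 / 7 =-56.71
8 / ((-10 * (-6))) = 2 / 15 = 0.13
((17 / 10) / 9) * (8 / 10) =34 / 225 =0.15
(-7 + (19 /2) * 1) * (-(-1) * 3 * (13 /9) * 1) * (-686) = -22295 /3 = -7431.67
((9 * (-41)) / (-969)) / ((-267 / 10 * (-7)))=410 / 201229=0.00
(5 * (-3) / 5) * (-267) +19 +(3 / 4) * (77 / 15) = 16477 / 20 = 823.85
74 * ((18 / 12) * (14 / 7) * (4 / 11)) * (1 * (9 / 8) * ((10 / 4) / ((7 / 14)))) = 454.09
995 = 995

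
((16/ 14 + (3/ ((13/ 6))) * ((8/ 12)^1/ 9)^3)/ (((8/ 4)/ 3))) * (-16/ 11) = -1820480/ 729729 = -2.49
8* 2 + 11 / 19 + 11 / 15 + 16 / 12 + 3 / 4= 22111 / 1140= 19.40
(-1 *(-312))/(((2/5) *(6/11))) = 1430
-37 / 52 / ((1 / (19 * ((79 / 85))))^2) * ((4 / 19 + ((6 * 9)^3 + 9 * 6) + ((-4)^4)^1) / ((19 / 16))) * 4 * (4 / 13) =-8860444160896 / 244205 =-36282812.23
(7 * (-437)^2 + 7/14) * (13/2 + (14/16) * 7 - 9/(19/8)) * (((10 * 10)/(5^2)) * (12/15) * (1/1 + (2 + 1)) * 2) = 28724803848/95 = 302366356.29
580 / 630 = 58 / 63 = 0.92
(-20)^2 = 400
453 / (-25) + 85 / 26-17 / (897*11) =-7327477 / 493350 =-14.85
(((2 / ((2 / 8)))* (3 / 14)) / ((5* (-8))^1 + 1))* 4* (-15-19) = 544 / 91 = 5.98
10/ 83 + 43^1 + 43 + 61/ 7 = 94.83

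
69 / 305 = 0.23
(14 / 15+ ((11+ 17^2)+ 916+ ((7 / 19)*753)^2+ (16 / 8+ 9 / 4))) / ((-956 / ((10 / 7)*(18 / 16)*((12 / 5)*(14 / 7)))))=-15241115619 / 24158120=-630.89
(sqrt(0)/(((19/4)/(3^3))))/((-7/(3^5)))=0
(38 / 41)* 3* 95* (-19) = -205770 / 41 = -5018.78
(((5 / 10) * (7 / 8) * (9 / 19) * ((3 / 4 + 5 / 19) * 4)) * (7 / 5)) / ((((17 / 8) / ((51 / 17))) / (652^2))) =21652884792 / 30685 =705650.47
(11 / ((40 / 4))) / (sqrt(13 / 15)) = 11 * sqrt(195) / 130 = 1.18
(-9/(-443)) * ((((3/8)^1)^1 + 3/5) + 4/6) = 591/17720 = 0.03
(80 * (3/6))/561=40/561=0.07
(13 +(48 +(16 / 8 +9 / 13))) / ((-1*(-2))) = 414 / 13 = 31.85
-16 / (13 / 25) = -400 / 13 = -30.77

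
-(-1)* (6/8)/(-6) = -0.12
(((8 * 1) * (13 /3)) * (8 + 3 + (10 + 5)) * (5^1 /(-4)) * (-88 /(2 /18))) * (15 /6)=2230800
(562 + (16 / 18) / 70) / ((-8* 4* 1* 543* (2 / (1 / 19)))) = -88517 / 103995360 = -0.00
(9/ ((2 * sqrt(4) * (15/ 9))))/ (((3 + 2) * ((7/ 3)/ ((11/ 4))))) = 891/ 2800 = 0.32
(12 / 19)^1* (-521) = -329.05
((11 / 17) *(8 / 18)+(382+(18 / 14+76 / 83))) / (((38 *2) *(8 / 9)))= 34178377 / 6005216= 5.69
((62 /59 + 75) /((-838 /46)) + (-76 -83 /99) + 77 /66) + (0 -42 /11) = -409517617 /4894758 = -83.66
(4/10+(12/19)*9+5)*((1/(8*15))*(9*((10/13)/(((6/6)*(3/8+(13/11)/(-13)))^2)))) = 470448/59375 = 7.92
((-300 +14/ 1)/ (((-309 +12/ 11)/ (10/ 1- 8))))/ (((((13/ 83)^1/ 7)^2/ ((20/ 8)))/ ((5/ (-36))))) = -1021122025/ 792558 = -1288.39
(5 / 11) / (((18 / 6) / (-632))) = -3160 / 33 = -95.76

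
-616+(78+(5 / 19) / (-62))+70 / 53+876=21184887 / 62434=339.32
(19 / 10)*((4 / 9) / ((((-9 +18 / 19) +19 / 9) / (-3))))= 0.43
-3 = -3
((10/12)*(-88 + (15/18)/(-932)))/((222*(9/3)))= -2460505/22345632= -0.11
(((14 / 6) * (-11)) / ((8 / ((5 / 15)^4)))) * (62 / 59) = -2387 / 57348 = -0.04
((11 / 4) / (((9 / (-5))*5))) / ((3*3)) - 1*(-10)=3229 / 324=9.97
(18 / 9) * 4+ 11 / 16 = 139 / 16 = 8.69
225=225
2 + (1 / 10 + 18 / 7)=327 / 70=4.67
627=627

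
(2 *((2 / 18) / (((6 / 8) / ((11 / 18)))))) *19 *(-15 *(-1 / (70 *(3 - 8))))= -0.15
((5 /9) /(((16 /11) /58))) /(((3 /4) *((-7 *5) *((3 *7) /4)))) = -638 /3969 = -0.16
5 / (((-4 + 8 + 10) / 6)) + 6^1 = 57 / 7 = 8.14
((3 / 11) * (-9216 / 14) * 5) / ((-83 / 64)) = 4423680 / 6391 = 692.17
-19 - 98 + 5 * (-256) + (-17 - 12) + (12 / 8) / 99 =-94115 / 66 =-1425.98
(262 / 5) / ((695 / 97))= 25414 / 3475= 7.31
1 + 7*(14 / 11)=109 / 11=9.91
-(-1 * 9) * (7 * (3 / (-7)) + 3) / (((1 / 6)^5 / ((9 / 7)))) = 0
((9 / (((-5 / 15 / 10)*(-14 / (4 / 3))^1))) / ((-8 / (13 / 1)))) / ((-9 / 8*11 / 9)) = 2340 / 77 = 30.39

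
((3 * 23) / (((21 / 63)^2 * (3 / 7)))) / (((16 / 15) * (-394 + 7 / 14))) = -21735 / 6296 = -3.45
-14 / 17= -0.82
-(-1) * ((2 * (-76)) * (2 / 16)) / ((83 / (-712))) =13528 / 83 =162.99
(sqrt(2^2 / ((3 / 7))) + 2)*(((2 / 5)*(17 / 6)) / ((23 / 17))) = 578 / 345 + 578*sqrt(21) / 1035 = 4.23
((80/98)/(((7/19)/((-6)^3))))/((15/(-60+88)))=-893.39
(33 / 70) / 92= 33 / 6440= 0.01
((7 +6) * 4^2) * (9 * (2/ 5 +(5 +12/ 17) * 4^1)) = 3695328/ 85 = 43474.45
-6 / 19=-0.32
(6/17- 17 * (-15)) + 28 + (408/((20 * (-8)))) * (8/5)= 118691/425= 279.27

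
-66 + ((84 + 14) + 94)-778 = -652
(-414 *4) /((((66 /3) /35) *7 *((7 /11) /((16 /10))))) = -6624 /7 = -946.29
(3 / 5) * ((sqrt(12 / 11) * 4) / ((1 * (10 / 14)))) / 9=56 * sqrt(33) / 825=0.39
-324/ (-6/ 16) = 864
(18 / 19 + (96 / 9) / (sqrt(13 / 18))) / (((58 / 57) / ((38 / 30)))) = 171 / 145 + 5776 * sqrt(26) / 1885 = 16.80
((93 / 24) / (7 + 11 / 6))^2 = 8649 / 44944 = 0.19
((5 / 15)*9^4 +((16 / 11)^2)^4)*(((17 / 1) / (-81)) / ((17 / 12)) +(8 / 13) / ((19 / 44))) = 4028901205806188 / 1429559377389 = 2818.28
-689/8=-86.12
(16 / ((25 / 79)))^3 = 2019487744 / 15625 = 129247.22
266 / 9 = 29.56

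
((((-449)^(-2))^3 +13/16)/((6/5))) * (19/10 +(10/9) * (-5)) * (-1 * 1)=35044292477866099141/14158647977964136128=2.48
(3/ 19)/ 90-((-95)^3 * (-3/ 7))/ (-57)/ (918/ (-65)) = -139322902/ 305235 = -456.44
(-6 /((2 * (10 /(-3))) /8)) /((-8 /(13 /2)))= -117 /20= -5.85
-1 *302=-302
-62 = -62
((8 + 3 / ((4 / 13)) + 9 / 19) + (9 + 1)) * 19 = 2145 / 4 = 536.25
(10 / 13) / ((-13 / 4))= -40 / 169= -0.24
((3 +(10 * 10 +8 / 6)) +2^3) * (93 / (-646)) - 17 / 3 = -42323 / 1938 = -21.84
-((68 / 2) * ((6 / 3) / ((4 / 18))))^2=-93636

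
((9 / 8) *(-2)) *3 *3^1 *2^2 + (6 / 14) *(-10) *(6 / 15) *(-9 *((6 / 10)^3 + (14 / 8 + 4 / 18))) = -41334 / 875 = -47.24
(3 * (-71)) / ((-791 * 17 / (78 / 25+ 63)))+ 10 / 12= 3793409 / 2017050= 1.88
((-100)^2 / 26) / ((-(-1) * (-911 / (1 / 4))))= -1250 / 11843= -0.11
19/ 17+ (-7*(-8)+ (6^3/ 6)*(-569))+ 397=-20029.88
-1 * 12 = -12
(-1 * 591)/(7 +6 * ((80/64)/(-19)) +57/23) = -516534/7939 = -65.06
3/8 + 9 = 75/8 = 9.38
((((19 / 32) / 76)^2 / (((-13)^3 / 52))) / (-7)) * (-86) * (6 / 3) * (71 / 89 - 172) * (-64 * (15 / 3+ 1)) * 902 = -886473423 / 421148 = -2104.90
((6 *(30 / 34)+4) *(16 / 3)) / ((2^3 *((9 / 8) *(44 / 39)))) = 8216 / 1683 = 4.88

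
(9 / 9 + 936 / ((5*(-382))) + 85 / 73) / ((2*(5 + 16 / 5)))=58363 / 571663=0.10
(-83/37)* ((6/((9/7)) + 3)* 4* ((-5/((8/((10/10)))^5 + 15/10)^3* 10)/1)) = 3054400/31248013283625909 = 0.00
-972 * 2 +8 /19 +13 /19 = -36915 /19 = -1942.89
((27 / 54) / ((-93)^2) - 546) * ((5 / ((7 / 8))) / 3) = -1040.00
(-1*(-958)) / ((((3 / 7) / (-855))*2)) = -955605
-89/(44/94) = -190.14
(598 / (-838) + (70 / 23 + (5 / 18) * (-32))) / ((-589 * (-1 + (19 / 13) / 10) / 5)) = -0.07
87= 87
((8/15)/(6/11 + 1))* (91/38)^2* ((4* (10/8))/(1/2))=364364/18411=19.79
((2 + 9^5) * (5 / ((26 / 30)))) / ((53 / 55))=243585375 / 689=353534.65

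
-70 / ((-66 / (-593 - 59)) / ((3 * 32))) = -730240 / 11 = -66385.45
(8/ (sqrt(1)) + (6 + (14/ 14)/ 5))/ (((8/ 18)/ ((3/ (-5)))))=-1917/ 100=-19.17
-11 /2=-5.50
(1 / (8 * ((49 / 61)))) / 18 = 61 / 7056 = 0.01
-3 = -3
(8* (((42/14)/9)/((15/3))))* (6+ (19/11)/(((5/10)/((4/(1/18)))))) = 7472/55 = 135.85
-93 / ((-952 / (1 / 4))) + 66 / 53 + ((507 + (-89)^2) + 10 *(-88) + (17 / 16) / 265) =7618123091 / 1009120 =7549.27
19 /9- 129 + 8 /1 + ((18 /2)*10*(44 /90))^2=16354 /9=1817.11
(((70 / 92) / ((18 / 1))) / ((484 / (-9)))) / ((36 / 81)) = -0.00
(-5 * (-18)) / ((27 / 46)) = 153.33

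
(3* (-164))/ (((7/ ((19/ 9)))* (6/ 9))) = -1558/ 7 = -222.57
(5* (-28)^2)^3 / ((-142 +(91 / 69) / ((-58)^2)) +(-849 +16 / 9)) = -41945418676224000 / 688842643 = -60892598.77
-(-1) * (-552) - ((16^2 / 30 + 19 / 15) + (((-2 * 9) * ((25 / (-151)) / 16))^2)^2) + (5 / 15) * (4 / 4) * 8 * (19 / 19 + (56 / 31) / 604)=-559.13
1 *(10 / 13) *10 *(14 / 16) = 175 / 26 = 6.73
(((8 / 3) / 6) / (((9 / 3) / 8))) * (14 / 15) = 448 / 405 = 1.11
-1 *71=-71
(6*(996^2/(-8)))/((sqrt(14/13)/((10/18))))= -206670*sqrt(182)/7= -398304.39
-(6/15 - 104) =518/5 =103.60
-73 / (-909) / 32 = 73 / 29088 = 0.00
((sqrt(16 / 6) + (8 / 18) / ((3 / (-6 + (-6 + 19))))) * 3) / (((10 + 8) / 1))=14 / 81 + sqrt(6) / 9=0.45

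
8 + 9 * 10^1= 98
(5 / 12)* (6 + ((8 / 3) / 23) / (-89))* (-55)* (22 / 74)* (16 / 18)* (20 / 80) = -55717475 / 6134859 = -9.08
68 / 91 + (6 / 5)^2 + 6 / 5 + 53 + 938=2262231 / 2275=994.39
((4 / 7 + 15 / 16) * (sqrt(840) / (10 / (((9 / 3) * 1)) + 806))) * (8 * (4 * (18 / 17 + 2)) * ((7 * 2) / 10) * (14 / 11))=369096 * sqrt(210) / 567545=9.42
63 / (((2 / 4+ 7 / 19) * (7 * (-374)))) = -57 / 2057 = -0.03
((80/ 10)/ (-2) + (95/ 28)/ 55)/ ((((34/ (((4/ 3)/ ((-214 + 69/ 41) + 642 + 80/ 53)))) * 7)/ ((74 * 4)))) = -0.02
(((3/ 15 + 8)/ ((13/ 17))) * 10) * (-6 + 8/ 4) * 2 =-11152/ 13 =-857.85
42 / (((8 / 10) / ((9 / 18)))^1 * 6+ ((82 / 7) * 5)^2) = 5145 / 421426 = 0.01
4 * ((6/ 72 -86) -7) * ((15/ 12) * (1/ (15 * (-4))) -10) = 536315/ 144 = 3724.41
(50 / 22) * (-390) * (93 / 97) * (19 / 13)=-1325250 / 1067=-1242.03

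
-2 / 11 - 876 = -9638 / 11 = -876.18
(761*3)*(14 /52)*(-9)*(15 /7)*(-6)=924615 /13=71124.23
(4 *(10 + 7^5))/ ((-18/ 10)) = -37371.11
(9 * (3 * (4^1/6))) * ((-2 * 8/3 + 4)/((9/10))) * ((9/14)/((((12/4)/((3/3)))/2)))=-80/7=-11.43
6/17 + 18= 312/17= 18.35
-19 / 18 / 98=-0.01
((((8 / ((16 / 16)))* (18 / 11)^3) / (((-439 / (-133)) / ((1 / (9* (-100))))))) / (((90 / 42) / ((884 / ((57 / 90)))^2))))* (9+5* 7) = -2382027927552 / 5046305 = -472034.08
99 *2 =198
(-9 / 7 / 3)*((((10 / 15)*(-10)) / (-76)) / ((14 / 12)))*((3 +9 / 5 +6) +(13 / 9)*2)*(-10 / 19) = 1760 / 7581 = 0.23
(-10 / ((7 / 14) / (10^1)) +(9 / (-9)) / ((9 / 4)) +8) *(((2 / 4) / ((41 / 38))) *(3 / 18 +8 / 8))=-115178 / 1107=-104.05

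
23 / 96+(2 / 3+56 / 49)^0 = 119 / 96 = 1.24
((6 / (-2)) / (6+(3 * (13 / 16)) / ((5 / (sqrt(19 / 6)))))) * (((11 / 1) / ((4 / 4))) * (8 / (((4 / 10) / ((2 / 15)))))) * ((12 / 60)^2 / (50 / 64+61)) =-2883584 / 297319053+585728 * sqrt(114) / 4459785795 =-0.01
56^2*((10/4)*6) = 47040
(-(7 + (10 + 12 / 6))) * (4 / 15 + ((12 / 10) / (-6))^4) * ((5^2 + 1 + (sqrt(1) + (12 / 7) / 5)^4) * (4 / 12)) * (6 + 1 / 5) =-4334971929859 / 14068359375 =-308.14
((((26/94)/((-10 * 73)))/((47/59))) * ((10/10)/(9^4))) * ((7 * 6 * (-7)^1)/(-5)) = -37583/8816726475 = -0.00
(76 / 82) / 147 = 38 / 6027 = 0.01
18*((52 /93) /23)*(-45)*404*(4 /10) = -2268864 /713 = -3182.14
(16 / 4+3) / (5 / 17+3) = 17 / 8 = 2.12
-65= -65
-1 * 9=-9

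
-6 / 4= -3 / 2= -1.50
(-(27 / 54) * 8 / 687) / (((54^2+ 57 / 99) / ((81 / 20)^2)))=-72171 / 2204056300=-0.00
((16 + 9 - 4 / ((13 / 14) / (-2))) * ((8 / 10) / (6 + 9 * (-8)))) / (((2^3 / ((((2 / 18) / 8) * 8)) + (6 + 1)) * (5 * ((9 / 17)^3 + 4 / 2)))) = -4293962 / 8942987625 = -0.00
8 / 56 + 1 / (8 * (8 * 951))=60871 / 426048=0.14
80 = 80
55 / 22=5 / 2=2.50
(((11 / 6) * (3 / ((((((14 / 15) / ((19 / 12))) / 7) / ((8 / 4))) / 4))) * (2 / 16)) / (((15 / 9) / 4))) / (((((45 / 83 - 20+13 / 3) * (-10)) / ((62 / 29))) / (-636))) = -769530267 / 546070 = -1409.22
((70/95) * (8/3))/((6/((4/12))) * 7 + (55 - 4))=0.01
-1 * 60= -60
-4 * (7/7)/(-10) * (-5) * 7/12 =-1.17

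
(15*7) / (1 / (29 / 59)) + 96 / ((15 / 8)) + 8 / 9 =275321 / 2655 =103.70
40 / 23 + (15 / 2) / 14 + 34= 23361 / 644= 36.27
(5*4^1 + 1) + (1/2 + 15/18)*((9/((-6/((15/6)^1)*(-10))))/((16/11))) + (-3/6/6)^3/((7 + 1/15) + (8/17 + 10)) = 54978683/2575872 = 21.34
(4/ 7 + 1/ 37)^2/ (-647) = -24025/ 43401407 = -0.00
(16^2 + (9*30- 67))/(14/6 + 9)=81/2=40.50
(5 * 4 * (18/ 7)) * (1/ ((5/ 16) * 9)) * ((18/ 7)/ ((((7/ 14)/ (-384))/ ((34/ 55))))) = -60162048/ 2695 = -22323.58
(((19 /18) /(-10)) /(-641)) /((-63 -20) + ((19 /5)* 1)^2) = -95 /39552264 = -0.00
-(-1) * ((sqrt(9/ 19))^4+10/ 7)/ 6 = 4177/ 15162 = 0.28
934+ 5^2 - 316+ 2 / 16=643.12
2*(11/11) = 2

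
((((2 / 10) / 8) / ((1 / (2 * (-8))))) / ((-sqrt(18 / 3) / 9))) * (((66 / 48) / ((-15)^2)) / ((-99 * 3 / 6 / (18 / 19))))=-sqrt(6) / 14250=-0.00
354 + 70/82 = 14549/41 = 354.85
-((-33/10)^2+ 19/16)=-4831/400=-12.08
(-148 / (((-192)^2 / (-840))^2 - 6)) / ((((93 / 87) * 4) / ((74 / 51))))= -48633725 / 1859213313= -0.03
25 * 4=100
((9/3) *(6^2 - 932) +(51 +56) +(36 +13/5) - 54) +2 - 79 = -2673.40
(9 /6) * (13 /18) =13 /12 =1.08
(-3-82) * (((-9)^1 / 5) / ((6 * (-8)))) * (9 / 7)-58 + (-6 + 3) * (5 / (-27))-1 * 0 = -62035 / 1008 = -61.54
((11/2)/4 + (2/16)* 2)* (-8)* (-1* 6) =78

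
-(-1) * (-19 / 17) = -19 / 17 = -1.12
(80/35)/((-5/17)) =-272/35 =-7.77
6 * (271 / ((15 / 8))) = 4336 / 5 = 867.20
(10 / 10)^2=1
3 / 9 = 1 / 3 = 0.33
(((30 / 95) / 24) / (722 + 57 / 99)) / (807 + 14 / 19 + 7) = 11 / 492160800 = 0.00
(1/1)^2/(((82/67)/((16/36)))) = 0.36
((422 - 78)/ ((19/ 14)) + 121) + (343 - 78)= 639.47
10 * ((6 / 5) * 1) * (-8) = -96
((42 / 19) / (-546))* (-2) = 2 / 247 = 0.01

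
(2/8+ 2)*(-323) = -2907/4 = -726.75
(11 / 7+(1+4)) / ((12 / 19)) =437 / 42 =10.40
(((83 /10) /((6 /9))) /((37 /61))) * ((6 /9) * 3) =15189 /370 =41.05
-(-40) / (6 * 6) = 10 / 9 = 1.11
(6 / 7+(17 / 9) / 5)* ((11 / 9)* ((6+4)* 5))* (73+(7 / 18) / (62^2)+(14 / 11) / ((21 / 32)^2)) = 87454503475 / 15256836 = 5732.15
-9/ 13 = -0.69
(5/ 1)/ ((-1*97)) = -5/ 97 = -0.05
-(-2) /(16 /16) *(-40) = -80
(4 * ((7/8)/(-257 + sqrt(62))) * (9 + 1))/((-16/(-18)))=-80955/527896-315 * sqrt(62)/527896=-0.16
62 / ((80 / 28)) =217 / 10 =21.70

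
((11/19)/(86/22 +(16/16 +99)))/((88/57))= 11/3048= 0.00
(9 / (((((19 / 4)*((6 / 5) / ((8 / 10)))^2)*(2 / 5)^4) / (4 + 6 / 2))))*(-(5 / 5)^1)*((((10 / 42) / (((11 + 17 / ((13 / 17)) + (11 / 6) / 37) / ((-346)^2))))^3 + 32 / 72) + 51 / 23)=-24702572723673104035546017649375 / 170754217598974121091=-144667423569.52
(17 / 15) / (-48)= -17 / 720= -0.02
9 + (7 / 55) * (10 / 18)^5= 5850226 / 649539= 9.01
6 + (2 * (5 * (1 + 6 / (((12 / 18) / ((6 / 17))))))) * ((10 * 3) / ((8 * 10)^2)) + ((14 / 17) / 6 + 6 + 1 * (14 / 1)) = 85951 / 3264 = 26.33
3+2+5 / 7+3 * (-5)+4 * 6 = 103 / 7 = 14.71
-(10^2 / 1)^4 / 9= -100000000 / 9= -11111111.11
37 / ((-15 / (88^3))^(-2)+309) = 8325 / 464404156309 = 0.00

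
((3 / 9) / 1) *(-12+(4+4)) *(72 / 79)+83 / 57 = 1085 / 4503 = 0.24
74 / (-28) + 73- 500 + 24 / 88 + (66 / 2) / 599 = -39602595 / 92246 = -429.32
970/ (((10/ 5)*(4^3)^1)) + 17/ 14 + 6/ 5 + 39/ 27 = 230567/ 20160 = 11.44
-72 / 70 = -1.03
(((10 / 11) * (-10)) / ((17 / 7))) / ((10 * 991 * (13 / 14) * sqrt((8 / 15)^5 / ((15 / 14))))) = -0.00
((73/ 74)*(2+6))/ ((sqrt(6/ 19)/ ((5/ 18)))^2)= 34675/ 17982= 1.93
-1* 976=-976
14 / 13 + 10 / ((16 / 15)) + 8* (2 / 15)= 17969 / 1560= 11.52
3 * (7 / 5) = 21 / 5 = 4.20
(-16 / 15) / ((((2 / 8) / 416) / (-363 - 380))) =19781632 / 15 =1318775.47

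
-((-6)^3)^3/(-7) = -10077696/7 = -1439670.86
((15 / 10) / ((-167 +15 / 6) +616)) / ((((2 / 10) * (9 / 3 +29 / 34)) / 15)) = 2550 / 39431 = 0.06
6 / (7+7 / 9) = 27 / 35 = 0.77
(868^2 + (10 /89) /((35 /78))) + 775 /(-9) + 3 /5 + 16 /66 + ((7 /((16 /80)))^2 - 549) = 232526910136 /308385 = 754014.98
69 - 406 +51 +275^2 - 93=75246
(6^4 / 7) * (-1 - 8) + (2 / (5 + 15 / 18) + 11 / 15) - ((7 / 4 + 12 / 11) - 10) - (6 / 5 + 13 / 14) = -1660.18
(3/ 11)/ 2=3/ 22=0.14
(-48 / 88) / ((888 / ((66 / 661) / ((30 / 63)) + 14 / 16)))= -28679 / 43044320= -0.00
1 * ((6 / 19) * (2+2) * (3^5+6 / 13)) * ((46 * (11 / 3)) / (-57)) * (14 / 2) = -29894480 / 4693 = -6370.01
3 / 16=0.19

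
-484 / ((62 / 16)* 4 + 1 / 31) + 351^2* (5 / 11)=55969.29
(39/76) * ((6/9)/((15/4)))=26/285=0.09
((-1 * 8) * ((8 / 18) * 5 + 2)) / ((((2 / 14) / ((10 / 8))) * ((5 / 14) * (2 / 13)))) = -48412 / 9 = -5379.11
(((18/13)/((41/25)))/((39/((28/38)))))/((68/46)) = 24150/2238067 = 0.01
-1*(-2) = 2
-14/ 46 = -7/ 23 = -0.30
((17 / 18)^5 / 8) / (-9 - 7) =-0.01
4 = 4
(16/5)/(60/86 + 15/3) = 0.56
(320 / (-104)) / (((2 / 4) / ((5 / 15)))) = -80 / 39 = -2.05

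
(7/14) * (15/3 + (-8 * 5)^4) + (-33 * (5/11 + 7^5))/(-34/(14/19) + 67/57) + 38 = 23187790405/17942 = 1292374.90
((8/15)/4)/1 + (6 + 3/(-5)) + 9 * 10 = 1433/15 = 95.53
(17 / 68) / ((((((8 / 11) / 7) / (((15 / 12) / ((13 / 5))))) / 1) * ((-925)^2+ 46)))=1925 / 1423836544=0.00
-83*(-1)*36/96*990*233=28718415/4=7179603.75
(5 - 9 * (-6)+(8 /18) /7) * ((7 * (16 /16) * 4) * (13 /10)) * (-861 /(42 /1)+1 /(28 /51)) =-25299079 /630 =-40157.27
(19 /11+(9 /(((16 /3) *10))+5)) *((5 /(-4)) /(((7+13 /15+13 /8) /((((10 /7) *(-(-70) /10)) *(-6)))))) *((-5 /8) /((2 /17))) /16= -13654125 /754688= -18.09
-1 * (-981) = 981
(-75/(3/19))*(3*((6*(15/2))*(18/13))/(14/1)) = -577125/91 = -6342.03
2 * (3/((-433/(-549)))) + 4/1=5026/433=11.61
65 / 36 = 1.81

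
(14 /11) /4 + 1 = 29 /22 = 1.32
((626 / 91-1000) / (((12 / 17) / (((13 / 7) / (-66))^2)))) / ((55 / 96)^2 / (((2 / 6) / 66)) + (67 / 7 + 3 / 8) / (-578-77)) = -0.02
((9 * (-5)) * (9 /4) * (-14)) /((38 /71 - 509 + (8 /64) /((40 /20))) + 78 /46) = -12345480 /4413077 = -2.80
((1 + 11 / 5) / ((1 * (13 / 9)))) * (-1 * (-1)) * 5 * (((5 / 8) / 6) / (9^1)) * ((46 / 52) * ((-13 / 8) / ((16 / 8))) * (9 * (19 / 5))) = -1311 / 416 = -3.15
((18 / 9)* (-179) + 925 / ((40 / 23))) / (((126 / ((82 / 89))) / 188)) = 2680457 / 11214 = 239.03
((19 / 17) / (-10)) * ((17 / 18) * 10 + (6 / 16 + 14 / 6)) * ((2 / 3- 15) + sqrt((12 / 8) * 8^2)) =142975 / 7344- 3325 * sqrt(6) / 612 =6.16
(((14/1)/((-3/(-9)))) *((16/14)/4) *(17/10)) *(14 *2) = 2856/5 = 571.20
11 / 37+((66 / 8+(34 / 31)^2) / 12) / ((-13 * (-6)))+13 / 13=174047701 / 133125408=1.31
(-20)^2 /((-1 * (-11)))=400 /11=36.36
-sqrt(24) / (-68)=sqrt(6) / 34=0.07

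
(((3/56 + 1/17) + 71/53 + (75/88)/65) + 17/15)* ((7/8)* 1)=140613373/61844640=2.27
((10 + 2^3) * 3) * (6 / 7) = 324 / 7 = 46.29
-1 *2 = -2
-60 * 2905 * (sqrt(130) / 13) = -174300 * sqrt(130) / 13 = -152871.21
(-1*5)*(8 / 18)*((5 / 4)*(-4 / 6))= 50 / 27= 1.85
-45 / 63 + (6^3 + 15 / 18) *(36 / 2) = 3902.29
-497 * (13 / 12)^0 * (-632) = 314104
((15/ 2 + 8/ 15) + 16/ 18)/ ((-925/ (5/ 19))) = -803/ 316350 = -0.00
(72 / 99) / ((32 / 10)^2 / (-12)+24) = 75 / 2387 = 0.03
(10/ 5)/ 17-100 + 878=13228/ 17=778.12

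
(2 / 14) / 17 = 1 / 119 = 0.01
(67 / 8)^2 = 4489 / 64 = 70.14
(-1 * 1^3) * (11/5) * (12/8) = -33/10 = -3.30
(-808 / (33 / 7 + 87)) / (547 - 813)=202 / 6099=0.03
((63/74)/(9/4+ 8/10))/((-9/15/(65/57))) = -22750/42883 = -0.53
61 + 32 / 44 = 679 / 11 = 61.73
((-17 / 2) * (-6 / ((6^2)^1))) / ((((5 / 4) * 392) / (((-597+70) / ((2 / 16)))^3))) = -159243143104 / 735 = -216657337.56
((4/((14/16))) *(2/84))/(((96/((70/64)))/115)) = 575/4032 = 0.14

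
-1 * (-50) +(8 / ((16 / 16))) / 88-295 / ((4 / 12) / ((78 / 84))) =-118841 / 154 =-771.69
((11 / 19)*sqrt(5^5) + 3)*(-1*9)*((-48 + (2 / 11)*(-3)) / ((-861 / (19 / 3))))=-13350*sqrt(5) / 287- 30438 / 3157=-113.65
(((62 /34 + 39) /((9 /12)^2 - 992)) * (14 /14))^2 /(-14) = -61649408 /509057137687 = -0.00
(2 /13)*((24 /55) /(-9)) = -16 /2145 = -0.01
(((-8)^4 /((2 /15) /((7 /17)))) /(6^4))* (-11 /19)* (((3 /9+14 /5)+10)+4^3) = -11403392 /26163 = -435.86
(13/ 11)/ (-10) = -13/ 110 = -0.12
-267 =-267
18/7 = 2.57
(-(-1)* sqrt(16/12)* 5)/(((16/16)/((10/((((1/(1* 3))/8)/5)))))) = 4000* sqrt(3) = 6928.20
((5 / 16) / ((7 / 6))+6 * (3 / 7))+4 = 383 / 56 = 6.84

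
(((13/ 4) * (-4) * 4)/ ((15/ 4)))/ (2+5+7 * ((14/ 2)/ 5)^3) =-100/ 189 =-0.53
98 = 98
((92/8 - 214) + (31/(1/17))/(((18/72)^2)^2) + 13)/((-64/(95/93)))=-8532425/3968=-2150.31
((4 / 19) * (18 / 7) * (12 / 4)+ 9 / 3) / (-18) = -0.26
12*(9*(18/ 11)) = 1944/ 11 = 176.73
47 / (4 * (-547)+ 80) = -0.02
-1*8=-8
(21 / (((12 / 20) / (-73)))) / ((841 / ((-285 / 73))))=11.86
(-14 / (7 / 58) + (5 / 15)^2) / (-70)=149 / 90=1.66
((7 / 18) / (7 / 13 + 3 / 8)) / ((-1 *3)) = -364 / 2565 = -0.14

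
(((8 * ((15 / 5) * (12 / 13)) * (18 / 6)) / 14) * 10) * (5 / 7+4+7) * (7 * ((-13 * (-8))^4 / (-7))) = -3187774586880 / 49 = -65056624222.04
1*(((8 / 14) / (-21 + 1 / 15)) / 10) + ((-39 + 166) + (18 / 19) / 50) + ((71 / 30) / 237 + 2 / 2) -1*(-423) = 409037523457 / 742319550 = 551.03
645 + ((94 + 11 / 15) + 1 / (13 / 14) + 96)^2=1423510534 / 38025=37436.17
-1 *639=-639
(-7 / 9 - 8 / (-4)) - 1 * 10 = -79 / 9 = -8.78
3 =3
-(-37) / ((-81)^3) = -37 / 531441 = -0.00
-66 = -66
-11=-11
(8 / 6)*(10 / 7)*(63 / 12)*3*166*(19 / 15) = 6308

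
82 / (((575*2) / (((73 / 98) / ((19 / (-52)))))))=-77818 / 535325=-0.15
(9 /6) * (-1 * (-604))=906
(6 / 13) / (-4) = -3 / 26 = -0.12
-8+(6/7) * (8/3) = -40/7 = -5.71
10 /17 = 0.59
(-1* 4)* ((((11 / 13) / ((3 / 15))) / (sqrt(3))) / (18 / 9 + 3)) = -44* sqrt(3) / 39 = -1.95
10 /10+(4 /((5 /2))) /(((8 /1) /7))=12 /5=2.40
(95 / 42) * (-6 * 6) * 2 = -162.86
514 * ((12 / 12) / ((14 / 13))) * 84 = 40092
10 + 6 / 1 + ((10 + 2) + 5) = 33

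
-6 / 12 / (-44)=1 / 88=0.01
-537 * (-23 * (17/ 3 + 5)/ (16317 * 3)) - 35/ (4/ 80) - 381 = -52784287/ 48951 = -1078.31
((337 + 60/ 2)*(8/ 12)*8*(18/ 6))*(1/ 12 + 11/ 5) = 201116/ 15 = 13407.73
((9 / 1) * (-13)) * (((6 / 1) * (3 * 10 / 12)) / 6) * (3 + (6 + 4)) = -3802.50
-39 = -39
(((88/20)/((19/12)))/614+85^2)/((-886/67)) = -14118056219/25840190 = -546.36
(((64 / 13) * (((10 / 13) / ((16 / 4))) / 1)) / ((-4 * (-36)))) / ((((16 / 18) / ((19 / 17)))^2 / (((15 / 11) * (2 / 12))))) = 81225 / 34384064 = 0.00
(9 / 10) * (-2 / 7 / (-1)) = 9 / 35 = 0.26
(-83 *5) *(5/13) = -2075/13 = -159.62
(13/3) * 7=91/3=30.33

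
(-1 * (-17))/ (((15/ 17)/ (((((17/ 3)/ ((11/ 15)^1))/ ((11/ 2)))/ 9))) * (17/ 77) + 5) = 4046/ 1487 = 2.72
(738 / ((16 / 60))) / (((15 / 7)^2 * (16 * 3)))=2009 / 160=12.56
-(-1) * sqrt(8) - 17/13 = -17/13 +2 * sqrt(2) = 1.52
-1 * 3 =-3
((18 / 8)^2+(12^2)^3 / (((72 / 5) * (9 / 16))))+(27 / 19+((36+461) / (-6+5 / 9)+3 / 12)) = 784285993 / 2128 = 368555.45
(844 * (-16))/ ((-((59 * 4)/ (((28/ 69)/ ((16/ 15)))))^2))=0.04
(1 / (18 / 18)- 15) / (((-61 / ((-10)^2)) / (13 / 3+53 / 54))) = 200900 / 1647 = 121.98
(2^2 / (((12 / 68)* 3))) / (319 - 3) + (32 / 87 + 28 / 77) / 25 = 12059 / 226809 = 0.05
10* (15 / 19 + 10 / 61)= 9.53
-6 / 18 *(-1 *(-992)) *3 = -992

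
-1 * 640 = -640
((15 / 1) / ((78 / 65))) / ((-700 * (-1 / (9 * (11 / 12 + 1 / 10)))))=183 / 1120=0.16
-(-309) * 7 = 2163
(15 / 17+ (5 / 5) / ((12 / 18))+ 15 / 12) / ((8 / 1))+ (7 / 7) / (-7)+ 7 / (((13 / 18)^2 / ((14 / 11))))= 123114531 / 7079072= 17.39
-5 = -5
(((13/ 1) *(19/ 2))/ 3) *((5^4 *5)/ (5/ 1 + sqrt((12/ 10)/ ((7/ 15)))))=27015625/ 942-771875 *sqrt(14)/ 314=19481.26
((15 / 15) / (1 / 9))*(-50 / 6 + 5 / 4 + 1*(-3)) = -363 / 4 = -90.75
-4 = -4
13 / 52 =1 / 4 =0.25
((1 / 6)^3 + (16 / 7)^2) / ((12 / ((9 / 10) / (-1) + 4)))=343139 / 254016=1.35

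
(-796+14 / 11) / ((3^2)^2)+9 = -241 / 297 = -0.81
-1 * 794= -794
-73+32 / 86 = -3123 / 43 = -72.63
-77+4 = -73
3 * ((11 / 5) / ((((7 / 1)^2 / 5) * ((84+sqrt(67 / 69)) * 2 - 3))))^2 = 6722589753 / 1210052329810807 - 16531020 * sqrt(4623) / 8470366308675649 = 0.00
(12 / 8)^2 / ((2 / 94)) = 423 / 4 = 105.75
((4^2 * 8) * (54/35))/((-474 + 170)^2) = 27/12635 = 0.00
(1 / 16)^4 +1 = 65537 / 65536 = 1.00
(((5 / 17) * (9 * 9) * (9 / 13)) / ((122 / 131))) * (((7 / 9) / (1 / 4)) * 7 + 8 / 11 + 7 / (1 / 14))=316473075 / 148291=2134.14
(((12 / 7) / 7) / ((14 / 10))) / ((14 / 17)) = 510 / 2401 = 0.21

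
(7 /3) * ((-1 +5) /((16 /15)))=8.75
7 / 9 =0.78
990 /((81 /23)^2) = 79.82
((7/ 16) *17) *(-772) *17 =-97609.75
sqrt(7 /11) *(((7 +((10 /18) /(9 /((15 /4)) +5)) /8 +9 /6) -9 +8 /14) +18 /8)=43465 *sqrt(77) /205128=1.86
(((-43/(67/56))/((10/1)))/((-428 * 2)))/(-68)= -301/4874920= -0.00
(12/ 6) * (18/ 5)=36/ 5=7.20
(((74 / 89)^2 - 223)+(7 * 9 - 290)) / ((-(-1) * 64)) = -1779487 / 253472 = -7.02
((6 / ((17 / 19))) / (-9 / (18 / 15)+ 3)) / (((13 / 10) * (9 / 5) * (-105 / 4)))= 3040 / 125307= 0.02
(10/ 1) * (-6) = -60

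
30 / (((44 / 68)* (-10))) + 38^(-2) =-73633 / 15884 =-4.64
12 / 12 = 1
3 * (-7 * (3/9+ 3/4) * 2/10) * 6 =-273/10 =-27.30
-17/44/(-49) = 17/2156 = 0.01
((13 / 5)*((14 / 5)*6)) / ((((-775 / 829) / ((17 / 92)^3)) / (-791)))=879509278011 / 3771770000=233.18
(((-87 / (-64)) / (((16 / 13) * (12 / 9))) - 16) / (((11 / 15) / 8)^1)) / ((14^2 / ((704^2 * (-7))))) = 20507190 / 7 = 2929598.57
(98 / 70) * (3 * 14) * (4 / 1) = 1176 / 5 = 235.20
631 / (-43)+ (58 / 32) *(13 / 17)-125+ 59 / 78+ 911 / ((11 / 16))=5958676687 / 5017584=1187.56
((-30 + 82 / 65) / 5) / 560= -0.01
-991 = -991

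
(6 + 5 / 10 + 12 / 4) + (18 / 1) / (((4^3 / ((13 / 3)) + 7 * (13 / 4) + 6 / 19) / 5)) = 11.88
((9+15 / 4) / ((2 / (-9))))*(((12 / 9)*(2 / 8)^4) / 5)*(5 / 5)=-153 / 2560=-0.06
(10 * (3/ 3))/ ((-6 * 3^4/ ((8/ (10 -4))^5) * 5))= -1024/ 59049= -0.02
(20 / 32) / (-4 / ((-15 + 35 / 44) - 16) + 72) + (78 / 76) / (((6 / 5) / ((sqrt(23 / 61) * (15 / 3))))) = 6645 / 766912 + 325 * sqrt(1403) / 4636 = 2.63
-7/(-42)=0.17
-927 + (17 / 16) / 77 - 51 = -977.99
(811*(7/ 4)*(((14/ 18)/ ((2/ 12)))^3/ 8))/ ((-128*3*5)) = -1947211/ 207360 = -9.39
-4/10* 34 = -68/5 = -13.60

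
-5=-5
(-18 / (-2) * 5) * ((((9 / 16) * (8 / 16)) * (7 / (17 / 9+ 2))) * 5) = 3645 / 32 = 113.91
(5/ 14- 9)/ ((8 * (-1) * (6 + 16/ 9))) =1089/ 7840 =0.14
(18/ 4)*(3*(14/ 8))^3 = 651.16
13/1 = 13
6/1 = 6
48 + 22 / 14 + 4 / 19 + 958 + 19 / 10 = 1342877 / 1330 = 1009.68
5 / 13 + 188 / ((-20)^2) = 0.85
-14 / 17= -0.82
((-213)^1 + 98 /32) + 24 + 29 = -2511 /16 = -156.94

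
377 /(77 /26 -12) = -41.71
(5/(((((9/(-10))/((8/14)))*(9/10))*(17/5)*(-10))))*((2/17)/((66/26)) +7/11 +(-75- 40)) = -64132000/5407479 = -11.86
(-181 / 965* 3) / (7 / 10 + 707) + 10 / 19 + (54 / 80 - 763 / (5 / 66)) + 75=-9995.40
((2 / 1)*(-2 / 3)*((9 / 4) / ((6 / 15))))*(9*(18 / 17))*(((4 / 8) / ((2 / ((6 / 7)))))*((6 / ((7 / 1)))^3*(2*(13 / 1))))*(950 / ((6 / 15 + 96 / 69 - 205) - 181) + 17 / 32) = 146323979685 / 300576388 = 486.81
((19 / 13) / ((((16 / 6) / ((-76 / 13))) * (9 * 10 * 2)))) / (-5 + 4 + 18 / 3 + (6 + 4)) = -0.00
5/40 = 1/8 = 0.12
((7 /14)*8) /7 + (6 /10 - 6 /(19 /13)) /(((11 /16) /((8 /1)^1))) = -294188 /7315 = -40.22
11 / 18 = 0.61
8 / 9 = 0.89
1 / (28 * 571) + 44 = 44.00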